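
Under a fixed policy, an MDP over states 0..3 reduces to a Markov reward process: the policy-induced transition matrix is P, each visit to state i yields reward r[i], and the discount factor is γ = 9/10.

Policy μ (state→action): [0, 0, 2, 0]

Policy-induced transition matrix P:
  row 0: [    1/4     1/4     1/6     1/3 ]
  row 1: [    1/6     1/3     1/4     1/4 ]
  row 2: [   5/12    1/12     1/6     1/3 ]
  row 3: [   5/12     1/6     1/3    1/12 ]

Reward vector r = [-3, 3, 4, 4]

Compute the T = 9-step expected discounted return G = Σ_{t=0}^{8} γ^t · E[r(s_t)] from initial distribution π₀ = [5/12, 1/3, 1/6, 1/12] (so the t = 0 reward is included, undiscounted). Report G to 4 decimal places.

G = 9.2517

t=0: π = [0.4167, 0.3333, 0.1667, 0.0833], E[r] = 0.7500, γ^t·E[r] = 0.750000, running G = 0.750000
t=1: π = [0.2639, 0.2431, 0.2083, 0.2847], E[r] = 1.9097, γ^t·E[r] = 1.718750, running G = 2.468750
t=2: π = [0.3119, 0.2118, 0.2344, 0.2419], E[r] = 1.6047, γ^t·E[r] = 1.299844, running G = 3.768594
t=3: π = [0.3117, 0.2084, 0.2246, 0.2552], E[r] = 1.6095, γ^t·E[r] = 1.173305, running G = 4.941898
t=4: π = [0.3126, 0.2087, 0.2266, 0.2522], E[r] = 1.6031, γ^t·E[r] = 1.051798, running G = 5.993696
t=5: π = [0.3124, 0.2086, 0.2261, 0.2529], E[r] = 1.6046, γ^t·E[r] = 0.947492, running G = 6.941188
t=6: π = [0.3124, 0.2086, 0.2262, 0.2527], E[r] = 1.6042, γ^t·E[r] = 0.852561, running G = 7.793749
t=7: π = [0.3124, 0.2086, 0.2262, 0.2528], E[r] = 1.6043, γ^t·E[r] = 0.767346, running G = 8.561095
t=8: π = [0.3124, 0.2086, 0.2262, 0.2528], E[r] = 1.6043, γ^t·E[r] = 0.690602, running G = 9.251697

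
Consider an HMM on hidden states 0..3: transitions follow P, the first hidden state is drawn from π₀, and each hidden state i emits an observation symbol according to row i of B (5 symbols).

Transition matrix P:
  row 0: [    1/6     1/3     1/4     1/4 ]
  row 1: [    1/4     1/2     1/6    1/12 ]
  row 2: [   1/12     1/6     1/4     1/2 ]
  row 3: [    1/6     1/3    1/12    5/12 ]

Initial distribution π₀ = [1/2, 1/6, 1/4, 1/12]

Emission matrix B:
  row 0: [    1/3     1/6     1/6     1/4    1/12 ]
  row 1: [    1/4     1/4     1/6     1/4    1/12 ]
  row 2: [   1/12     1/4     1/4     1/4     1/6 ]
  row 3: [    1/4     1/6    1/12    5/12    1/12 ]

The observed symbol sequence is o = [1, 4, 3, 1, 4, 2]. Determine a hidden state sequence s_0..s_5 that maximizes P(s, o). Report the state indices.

t=0: δ = [8.333e-02, 4.167e-02, 6.250e-02, 1.389e-02]  (obs o_0=1)
t=1: δ = [1.157e-03, 2.315e-03, 3.472e-03, 2.604e-03]  ψ = [0, 0, 0, 2]  (obs o_1=4)
t=2: δ = [1.447e-04, 2.894e-04, 2.170e-04, 7.234e-04]  ψ = [1, 1, 2, 2]  (obs o_2=3)
t=3: δ = [2.009e-05, 6.028e-05, 1.507e-05, 5.023e-05]  ψ = [3, 3, 3, 3]  (obs o_3=1)
t=4: δ = [1.256e-06, 2.512e-06, 1.674e-06, 1.744e-06]  ψ = [1, 1, 1, 3]  (obs o_4=4)
t=5: δ = [1.047e-07, 2.093e-07, 1.047e-07, 6.977e-08]  ψ = [1, 1, 1, 2]  (obs o_5=2)
backtrack: best end state = 1; path = [0, 2, 3, 1, 1, 1]

path = [0, 2, 3, 1, 1, 1]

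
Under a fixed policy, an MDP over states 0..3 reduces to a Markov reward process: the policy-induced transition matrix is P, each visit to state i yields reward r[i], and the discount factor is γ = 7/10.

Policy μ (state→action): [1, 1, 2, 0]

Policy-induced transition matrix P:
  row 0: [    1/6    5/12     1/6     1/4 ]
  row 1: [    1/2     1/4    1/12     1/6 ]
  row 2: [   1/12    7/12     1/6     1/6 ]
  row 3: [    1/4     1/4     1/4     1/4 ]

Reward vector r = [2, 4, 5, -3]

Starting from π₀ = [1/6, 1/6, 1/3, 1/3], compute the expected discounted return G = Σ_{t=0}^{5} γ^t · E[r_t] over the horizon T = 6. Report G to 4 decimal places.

G = 5.9028

t=0: π = [0.1667, 0.1667, 0.3333, 0.3333], E[r] = 1.6667, γ^t·E[r] = 1.666667, running G = 1.666667
t=1: π = [0.2222, 0.3889, 0.1806, 0.2083], E[r] = 2.2778, γ^t·E[r] = 1.594444, running G = 3.261111
t=2: π = [0.2986, 0.3472, 0.1516, 0.2025], E[r] = 2.1366, γ^t·E[r] = 1.046921, running G = 4.308032
t=3: π = [0.2867, 0.3503, 0.1546, 0.2084], E[r] = 2.1223, γ^t·E[r] = 0.727949, running G = 5.035981
t=4: π = [0.2879, 0.3493, 0.1548, 0.2079], E[r] = 2.1235, γ^t·E[r] = 0.509861, running G = 5.545842
t=5: π = [0.2875, 0.3496, 0.1549, 0.2080], E[r] = 2.1239, γ^t·E[r] = 0.356967, running G = 5.902810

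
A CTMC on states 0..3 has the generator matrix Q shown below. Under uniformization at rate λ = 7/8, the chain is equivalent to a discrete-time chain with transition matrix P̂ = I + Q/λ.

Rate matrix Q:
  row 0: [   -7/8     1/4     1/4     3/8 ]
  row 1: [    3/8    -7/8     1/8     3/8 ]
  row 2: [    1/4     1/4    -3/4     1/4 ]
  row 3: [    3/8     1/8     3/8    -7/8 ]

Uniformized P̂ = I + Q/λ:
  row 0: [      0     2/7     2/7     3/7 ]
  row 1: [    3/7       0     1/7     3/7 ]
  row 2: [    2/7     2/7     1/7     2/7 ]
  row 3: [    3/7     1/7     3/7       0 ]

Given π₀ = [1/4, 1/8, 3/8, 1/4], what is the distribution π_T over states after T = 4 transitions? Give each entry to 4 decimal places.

t=0: π = [0.2500, 0.1250, 0.3750, 0.2500]
t=1: π = [0.2679, 0.2143, 0.2500, 0.2679]
t=2: π = [0.2781, 0.1862, 0.2577, 0.2781]
t=3: π = [0.2726, 0.1928, 0.2620, 0.2726]
t=4: π = [0.2743, 0.1917, 0.2597, 0.2743]

π = [0.2743, 0.1917, 0.2597, 0.2743]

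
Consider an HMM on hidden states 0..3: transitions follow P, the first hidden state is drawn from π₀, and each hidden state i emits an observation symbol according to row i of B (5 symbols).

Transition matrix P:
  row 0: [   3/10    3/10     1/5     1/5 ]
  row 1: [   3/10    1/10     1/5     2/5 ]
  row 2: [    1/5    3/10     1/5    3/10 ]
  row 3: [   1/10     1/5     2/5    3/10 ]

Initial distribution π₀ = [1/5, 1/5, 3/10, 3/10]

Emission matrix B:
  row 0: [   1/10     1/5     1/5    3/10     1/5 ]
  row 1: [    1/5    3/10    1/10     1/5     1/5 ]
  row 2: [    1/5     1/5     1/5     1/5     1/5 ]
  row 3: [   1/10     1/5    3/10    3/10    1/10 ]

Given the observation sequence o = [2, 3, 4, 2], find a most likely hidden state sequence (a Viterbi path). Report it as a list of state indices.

path = [3, 3, 2, 3]

t=0: δ = [4.000e-02, 2.000e-02, 6.000e-02, 9.000e-02]  (obs o_0=2)
t=1: δ = [3.600e-03, 3.600e-03, 7.200e-03, 8.100e-03]  ψ = [0, 2, 3, 3]  (obs o_1=3)
t=2: δ = [2.880e-04, 4.320e-04, 6.480e-04, 2.430e-04]  ψ = [2, 2, 3, 3]  (obs o_2=4)
t=3: δ = [2.592e-05, 1.944e-05, 2.592e-05, 5.832e-05]  ψ = [1, 2, 2, 2]  (obs o_3=2)
backtrack: best end state = 3; path = [3, 3, 2, 3]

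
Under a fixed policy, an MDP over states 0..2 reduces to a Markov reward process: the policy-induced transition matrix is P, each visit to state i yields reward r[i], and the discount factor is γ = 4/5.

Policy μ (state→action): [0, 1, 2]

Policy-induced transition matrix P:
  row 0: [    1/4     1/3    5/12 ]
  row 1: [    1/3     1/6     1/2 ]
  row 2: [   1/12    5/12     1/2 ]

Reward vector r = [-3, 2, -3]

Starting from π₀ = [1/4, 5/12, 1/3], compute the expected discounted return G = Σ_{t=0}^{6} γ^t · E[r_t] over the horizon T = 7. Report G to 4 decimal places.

t=0: π = [0.2500, 0.4167, 0.3333], E[r] = -0.9167, γ^t·E[r] = -0.916667, running G = -0.916667
t=1: π = [0.2292, 0.2917, 0.4792], E[r] = -1.5417, γ^t·E[r] = -1.233333, running G = -2.150000
t=2: π = [0.1944, 0.3247, 0.4809], E[r] = -1.3767, γ^t·E[r] = -0.881111, running G = -3.031111
t=3: π = [0.1969, 0.3193, 0.4838], E[r] = -1.4035, γ^t·E[r] = -0.718593, running G = -3.749704
t=4: π = [0.1960, 0.3204, 0.4836], E[r] = -1.3978, γ^t·E[r] = -0.572553, running G = -4.322257
t=5: π = [0.1961, 0.3202, 0.4837], E[r] = -1.3989, γ^t·E[r] = -0.458380, running G = -4.780637
t=6: π = [0.1961, 0.3203, 0.4837], E[r] = -1.3987, γ^t·E[r] = -0.366650, running G = -5.147287

G = -5.1473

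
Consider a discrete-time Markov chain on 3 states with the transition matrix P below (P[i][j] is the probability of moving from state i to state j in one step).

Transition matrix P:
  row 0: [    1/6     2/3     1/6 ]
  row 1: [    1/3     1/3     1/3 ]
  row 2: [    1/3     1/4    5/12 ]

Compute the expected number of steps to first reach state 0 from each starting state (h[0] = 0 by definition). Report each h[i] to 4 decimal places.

First-step conditioning: h[0] = 0; for i ≠ 0, h[i] = 1 + Σ_k P[i][k]·h[k].
  h[1] = 1 + 1/3·h[1] + 1/3·h[2]
  h[2] = 1 + 1/4·h[1] + 5/12·h[2]
Solving the 2×2 linear system over states ≠ 0 gives exactly h = [0, 3, 3] (h[0] = 0 is the target).

h = [0.0000, 3.0000, 3.0000]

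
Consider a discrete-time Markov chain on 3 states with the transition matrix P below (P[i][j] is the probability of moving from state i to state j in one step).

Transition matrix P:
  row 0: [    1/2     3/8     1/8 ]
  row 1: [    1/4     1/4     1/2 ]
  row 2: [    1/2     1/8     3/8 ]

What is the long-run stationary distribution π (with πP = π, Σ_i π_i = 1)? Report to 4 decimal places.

Balance equations π_j = Σ_i π_i·P[i][j]:
  π_0 = 1/2·π_0 + 1/4·π_1 + 1/2·π_2
  π_1 = 3/8·π_0 + 1/4·π_1 + 1/8·π_2
  normalize: π_0 + π_1 + π_2 = 1
Solving the linear system gives exactly π = [13/30, 4/15, 3/10].

π = [0.4333, 0.2667, 0.3000]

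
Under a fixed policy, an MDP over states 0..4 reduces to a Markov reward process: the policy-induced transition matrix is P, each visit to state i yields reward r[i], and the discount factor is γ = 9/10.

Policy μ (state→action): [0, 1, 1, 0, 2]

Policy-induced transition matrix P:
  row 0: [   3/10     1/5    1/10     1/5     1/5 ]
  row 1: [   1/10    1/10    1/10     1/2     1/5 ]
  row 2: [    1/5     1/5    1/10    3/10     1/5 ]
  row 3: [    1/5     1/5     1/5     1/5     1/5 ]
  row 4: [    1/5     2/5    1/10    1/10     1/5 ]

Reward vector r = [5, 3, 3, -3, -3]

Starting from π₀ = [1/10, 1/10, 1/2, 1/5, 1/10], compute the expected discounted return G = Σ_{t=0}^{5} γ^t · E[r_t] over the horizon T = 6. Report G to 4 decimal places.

t=0: π = [0.1000, 0.1000, 0.5000, 0.2000, 0.1000], E[r] = 1.4000, γ^t·E[r] = 1.400000, running G = 1.400000
t=1: π = [0.2000, 0.2100, 0.1200, 0.2700, 0.2000], E[r] = 0.5800, γ^t·E[r] = 0.522000, running G = 1.922000
t=2: π = [0.1990, 0.2190, 0.1270, 0.2550, 0.2000], E[r] = 0.6680, γ^t·E[r] = 0.541080, running G = 2.463080
t=3: π = [0.1980, 0.2181, 0.1255, 0.2584, 0.2000], E[r] = 0.6456, γ^t·E[r] = 0.470642, running G = 2.933722
t=4: π = [0.1980, 0.2182, 0.1258, 0.2580, 0.2000], E[r] = 0.6481, γ^t·E[r] = 0.425218, running G = 3.358941
t=5: π = [0.1980, 0.2182, 0.1258, 0.2580, 0.2000], E[r] = 0.6477, γ^t·E[r] = 0.382469, running G = 3.741409

G = 3.7414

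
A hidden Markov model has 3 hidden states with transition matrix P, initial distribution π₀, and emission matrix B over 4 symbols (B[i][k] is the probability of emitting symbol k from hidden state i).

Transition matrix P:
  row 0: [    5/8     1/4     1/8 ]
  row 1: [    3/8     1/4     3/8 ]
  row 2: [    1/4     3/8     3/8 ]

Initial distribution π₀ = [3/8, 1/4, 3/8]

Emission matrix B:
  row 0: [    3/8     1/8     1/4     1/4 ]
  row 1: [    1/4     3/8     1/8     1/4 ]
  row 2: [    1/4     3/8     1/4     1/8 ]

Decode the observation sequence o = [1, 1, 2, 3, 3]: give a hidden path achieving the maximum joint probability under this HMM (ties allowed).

path = [2, 1, 0, 0, 0]

t=0: δ = [4.688e-02, 9.375e-02, 1.406e-01]  (obs o_0=1)
t=1: δ = [4.395e-03, 1.978e-02, 1.978e-02]  ψ = [1, 2, 2]  (obs o_1=1)
t=2: δ = [1.854e-03, 9.270e-04, 1.854e-03]  ψ = [1, 2, 1]  (obs o_2=2)
t=3: δ = [2.897e-04, 1.738e-04, 8.690e-05]  ψ = [0, 2, 2]  (obs o_3=3)
t=4: δ = [4.526e-05, 1.810e-05, 8.147e-06]  ψ = [0, 0, 1]  (obs o_4=3)
backtrack: best end state = 0; path = [2, 1, 0, 0, 0]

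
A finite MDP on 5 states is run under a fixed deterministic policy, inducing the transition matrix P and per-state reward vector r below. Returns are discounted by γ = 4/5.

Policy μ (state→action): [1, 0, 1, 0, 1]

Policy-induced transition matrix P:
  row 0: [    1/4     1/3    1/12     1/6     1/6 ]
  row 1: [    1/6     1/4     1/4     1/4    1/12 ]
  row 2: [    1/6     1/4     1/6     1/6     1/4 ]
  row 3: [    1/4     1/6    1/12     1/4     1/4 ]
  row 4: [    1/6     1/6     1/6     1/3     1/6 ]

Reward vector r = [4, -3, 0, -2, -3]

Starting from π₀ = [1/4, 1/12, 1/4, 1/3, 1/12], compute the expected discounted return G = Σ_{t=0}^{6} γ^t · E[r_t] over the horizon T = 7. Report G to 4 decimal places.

G = -2.8097

t=0: π = [0.2500, 0.0833, 0.2500, 0.3333, 0.0833], E[r] = -0.1667, γ^t·E[r] = -0.166667, running G = -0.166667
t=1: π = [0.2153, 0.2361, 0.1250, 0.2153, 0.2083], E[r] = -0.9028, γ^t·E[r] = -0.722222, running G = -0.888889
t=2: π = [0.2025, 0.2326, 0.1505, 0.2390, 0.1753], E[r] = -0.8918, γ^t·E[r] = -0.570741, running G = -1.459630
t=3: π = [0.2035, 0.2323, 0.1493, 0.2352, 0.1797], E[r] = -0.8928, γ^t·E[r] = -0.457111, running G = -1.916741
t=4: π = [0.2032, 0.2324, 0.1495, 0.2356, 0.1793], E[r] = -0.8934, γ^t·E[r] = -0.365954, running G = -2.282695
t=5: π = [0.2032, 0.2324, 0.1495, 0.2356, 0.1794], E[r] = -0.8934, γ^t·E[r] = -0.292755, running G = -2.575449
t=6: π = [0.2032, 0.2324, 0.1495, 0.2356, 0.1794], E[r] = -0.8934, γ^t·E[r] = -0.234206, running G = -2.809655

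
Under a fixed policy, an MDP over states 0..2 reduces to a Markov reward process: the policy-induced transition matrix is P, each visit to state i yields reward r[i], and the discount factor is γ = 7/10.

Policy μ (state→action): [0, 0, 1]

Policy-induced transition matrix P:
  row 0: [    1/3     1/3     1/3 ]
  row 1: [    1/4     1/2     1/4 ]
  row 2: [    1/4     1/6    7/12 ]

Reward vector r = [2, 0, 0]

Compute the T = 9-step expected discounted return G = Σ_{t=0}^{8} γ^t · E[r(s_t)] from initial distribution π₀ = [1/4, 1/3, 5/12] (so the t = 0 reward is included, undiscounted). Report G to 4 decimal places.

G = 1.6965

t=0: π = [0.2500, 0.3333, 0.4167], E[r] = 0.5000, γ^t·E[r] = 0.500000, running G = 0.500000
t=1: π = [0.2708, 0.3194, 0.4097], E[r] = 0.5417, γ^t·E[r] = 0.379167, running G = 0.879167
t=2: π = [0.2726, 0.3183, 0.4091], E[r] = 0.5451, γ^t·E[r] = 0.267118, running G = 1.146285
t=3: π = [0.2727, 0.3182, 0.4091], E[r] = 0.5454, γ^t·E[r] = 0.187082, running G = 1.333367
t=4: π = [0.2727, 0.3182, 0.4091], E[r] = 0.5455, γ^t·E[r] = 0.130963, running G = 1.464330
t=5: π = [0.2727, 0.3182, 0.4091], E[r] = 0.5455, γ^t·E[r] = 0.091675, running G = 1.556004
t=6: π = [0.2727, 0.3182, 0.4091], E[r] = 0.5455, γ^t·E[r] = 0.064172, running G = 1.620176
t=7: π = [0.2727, 0.3182, 0.4091], E[r] = 0.5455, γ^t·E[r] = 0.044921, running G = 1.665097
t=8: π = [0.2727, 0.3182, 0.4091], E[r] = 0.5455, γ^t·E[r] = 0.031444, running G = 1.696541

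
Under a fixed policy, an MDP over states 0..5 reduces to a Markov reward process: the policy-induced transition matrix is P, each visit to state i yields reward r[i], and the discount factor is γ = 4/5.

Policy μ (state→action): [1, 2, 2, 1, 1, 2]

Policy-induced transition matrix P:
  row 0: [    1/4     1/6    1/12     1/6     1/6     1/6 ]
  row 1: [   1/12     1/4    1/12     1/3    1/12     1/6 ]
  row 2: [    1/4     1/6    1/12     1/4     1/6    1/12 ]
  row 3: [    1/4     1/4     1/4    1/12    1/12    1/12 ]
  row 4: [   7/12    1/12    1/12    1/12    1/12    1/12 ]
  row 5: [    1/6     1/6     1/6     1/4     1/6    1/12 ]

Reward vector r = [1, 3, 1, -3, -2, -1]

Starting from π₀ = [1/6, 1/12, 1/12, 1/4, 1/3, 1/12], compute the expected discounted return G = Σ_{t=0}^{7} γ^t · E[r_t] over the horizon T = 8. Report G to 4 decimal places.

t=0: π = [0.1667, 0.0833, 0.0833, 0.2500, 0.3333, 0.0833], E[r] = -1.0000, γ^t·E[r] = -1.000000, running G = -1.000000
t=1: π = [0.3403, 0.1667, 0.1319, 0.1458, 0.1111, 0.1042], E[r] = 0.2083, γ^t·E[r] = 0.166667, running G = -0.833333
t=2: π = [0.2506, 0.1834, 0.1163, 0.1927, 0.1314, 0.1256], E[r] = -0.0492, γ^t·E[r] = -0.031481, running G = -0.864815
t=3: π = [0.2527, 0.1871, 0.1259, 0.1904, 0.1244, 0.1195], E[r] = 0.0004, γ^t·E[r] = 0.000222, running G = -0.864593
t=4: π = [0.2503, 0.1878, 0.1250, 0.1921, 0.1248, 0.1200], E[r] = -0.0073, γ^t·E[r] = -0.002973, running G = -0.867565
t=5: π = [0.2503, 0.1879, 0.1253, 0.1920, 0.1246, 0.1198], E[r] = -0.0056, γ^t·E[r] = -0.001820, running G = -0.869385
t=6: π = [0.2502, 0.1879, 0.1253, 0.1920, 0.1246, 0.1199], E[r] = -0.0058, γ^t·E[r] = -0.001533, running G = -0.870918
t=7: π = [0.2502, 0.1879, 0.1253, 0.1920, 0.1246, 0.1198], E[r] = -0.0058, γ^t·E[r] = -0.001212, running G = -0.872131

G = -0.8721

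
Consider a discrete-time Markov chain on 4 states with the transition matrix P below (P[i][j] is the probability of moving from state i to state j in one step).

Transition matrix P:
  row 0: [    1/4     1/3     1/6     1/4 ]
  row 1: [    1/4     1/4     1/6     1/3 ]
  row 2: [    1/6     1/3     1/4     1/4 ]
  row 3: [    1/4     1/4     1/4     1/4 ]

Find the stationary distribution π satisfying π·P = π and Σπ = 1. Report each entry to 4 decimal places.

π = [0.2328, 0.2866, 0.2067, 0.2739]

Balance equations π_j = Σ_i π_i·P[i][j]:
  π_0 = 1/4·π_0 + 1/4·π_1 + 1/6·π_2 + 1/4·π_3
  π_1 = 1/3·π_0 + 1/4·π_1 + 1/3·π_2 + 1/4·π_3
  π_2 = 1/6·π_0 + 1/6·π_1 + 1/4·π_2 + 1/4·π_3
  normalize: π_0 + π_1 + π_2 + π_3 = 1
Solving the linear system gives exactly π = [402/1727, 45/157, 357/1727, 43/157].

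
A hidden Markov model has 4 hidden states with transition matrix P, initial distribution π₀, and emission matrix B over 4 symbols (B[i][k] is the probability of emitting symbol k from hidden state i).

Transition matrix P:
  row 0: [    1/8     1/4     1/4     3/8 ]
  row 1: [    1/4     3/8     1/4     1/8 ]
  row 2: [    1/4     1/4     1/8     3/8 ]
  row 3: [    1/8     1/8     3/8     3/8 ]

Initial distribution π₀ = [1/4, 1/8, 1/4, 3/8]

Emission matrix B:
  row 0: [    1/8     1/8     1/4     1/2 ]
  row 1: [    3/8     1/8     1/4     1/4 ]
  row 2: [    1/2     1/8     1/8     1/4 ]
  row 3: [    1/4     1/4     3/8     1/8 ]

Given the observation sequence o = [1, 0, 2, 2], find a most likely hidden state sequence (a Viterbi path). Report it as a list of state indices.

t=0: δ = [3.125e-02, 1.562e-02, 3.125e-02, 9.375e-02]  (obs o_0=1)
t=1: δ = [1.465e-03, 4.395e-03, 1.758e-02, 8.789e-03]  ψ = [3, 3, 3, 3]  (obs o_1=0)
t=2: δ = [1.099e-03, 1.099e-03, 4.120e-04, 2.472e-03]  ψ = [2, 2, 3, 2]  (obs o_2=2)
t=3: δ = [7.725e-05, 1.030e-04, 1.159e-04, 3.476e-04]  ψ = [3, 1, 3, 3]  (obs o_3=2)
backtrack: best end state = 3; path = [3, 2, 3, 3]

path = [3, 2, 3, 3]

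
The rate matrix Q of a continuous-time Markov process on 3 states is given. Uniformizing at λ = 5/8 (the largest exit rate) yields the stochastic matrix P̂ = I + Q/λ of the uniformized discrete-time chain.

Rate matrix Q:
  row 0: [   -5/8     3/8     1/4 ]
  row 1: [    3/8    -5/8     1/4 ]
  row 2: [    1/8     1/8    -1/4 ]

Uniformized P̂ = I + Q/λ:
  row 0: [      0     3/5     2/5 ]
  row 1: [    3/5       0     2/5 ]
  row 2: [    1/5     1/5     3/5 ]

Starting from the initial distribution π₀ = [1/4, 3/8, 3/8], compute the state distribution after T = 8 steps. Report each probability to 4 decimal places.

π = [0.2490, 0.2510, 0.5000]

t=0: π = [0.2500, 0.3750, 0.3750]
t=1: π = [0.3000, 0.2250, 0.4750]
t=2: π = [0.2300, 0.2750, 0.4950]
t=3: π = [0.2640, 0.2370, 0.4990]
t=4: π = [0.2420, 0.2582, 0.4998]
t=5: π = [0.2549, 0.2452, 0.5000]
t=6: π = [0.2471, 0.2529, 0.5000]
t=7: π = [0.2518, 0.2483, 0.5000]
t=8: π = [0.2490, 0.2510, 0.5000]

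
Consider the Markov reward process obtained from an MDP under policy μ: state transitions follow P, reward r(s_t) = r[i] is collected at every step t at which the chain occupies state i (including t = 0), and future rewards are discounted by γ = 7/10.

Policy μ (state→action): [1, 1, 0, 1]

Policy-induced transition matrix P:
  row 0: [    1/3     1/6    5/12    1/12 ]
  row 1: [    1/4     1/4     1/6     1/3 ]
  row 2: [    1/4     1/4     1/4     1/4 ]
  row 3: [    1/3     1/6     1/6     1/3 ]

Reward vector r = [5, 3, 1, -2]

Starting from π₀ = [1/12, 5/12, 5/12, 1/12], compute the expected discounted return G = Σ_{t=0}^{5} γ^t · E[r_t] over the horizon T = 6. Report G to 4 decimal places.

G = 5.4148

t=0: π = [0.0833, 0.4167, 0.4167, 0.0833], E[r] = 1.9167, γ^t·E[r] = 1.916667, running G = 1.916667
t=1: π = [0.2639, 0.2361, 0.2222, 0.2778], E[r] = 1.6944, γ^t·E[r] = 1.186111, running G = 3.102778
t=2: π = [0.2951, 0.2049, 0.2512, 0.2488], E[r] = 1.8438, γ^t·E[r] = 0.903438, running G = 4.006215
t=3: π = [0.2953, 0.2047, 0.2614, 0.2386], E[r] = 1.8748, γ^t·E[r] = 0.643059, running G = 4.649274
t=4: π = [0.2945, 0.2055, 0.2623, 0.2377], E[r] = 1.8758, γ^t·E[r] = 0.450388, running G = 5.099662
t=5: π = [0.2944, 0.2056, 0.2621, 0.2379], E[r] = 1.8751, γ^t·E[r] = 0.315156, running G = 5.414818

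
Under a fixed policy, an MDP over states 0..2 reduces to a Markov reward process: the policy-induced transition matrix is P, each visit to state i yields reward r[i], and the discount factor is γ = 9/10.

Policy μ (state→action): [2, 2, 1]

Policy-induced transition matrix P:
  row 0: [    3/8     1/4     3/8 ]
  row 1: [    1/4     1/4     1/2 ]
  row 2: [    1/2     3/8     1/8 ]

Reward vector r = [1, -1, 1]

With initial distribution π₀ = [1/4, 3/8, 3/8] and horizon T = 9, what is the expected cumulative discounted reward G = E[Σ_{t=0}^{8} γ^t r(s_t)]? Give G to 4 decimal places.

t=0: π = [0.2500, 0.3750, 0.3750], E[r] = 0.2500, γ^t·E[r] = 0.250000, running G = 0.250000
t=1: π = [0.3750, 0.2969, 0.3281], E[r] = 0.4063, γ^t·E[r] = 0.365625, running G = 0.615625
t=2: π = [0.3789, 0.2910, 0.3301], E[r] = 0.4180, γ^t·E[r] = 0.338555, running G = 0.954180
t=3: π = [0.3799, 0.2913, 0.3289], E[r] = 0.4175, γ^t·E[r] = 0.304343, running G = 1.258523
t=4: π = [0.3797, 0.2911, 0.3292], E[r] = 0.4178, γ^t·E[r] = 0.274109, running G = 1.532632
t=5: π = [0.3798, 0.2911, 0.3291], E[r] = 0.4177, γ^t·E[r] = 0.246649, running G = 1.779281
t=6: π = [0.3797, 0.2911, 0.3291], E[r] = 0.4177, γ^t·E[r] = 0.221998, running G = 2.001278
t=7: π = [0.3797, 0.2911, 0.3291], E[r] = 0.4177, γ^t·E[r] = 0.199794, running G = 2.201072
t=8: π = [0.3797, 0.2911, 0.3291], E[r] = 0.4177, γ^t·E[r] = 0.179816, running G = 2.380888

G = 2.3809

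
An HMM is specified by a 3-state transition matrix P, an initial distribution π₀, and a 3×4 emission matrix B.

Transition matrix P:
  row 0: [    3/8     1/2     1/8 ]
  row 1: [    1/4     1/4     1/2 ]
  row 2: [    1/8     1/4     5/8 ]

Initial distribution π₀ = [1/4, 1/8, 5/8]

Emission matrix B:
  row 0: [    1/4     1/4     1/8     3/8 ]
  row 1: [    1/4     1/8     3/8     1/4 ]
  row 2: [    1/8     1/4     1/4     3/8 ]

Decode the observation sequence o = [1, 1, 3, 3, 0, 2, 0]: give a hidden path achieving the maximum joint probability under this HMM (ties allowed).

path = [2, 2, 2, 2, 2, 2, 2]

t=0: δ = [6.250e-02, 1.562e-02, 1.562e-01]  (obs o_0=1)
t=1: δ = [5.859e-03, 4.883e-03, 2.441e-02]  ψ = [0, 2, 2]  (obs o_1=1)
t=2: δ = [1.144e-03, 1.526e-03, 5.722e-03]  ψ = [2, 2, 2]  (obs o_2=3)
t=3: δ = [2.682e-04, 3.576e-04, 1.341e-03]  ψ = [2, 2, 2]  (obs o_3=3)
t=4: δ = [4.191e-05, 8.382e-05, 1.048e-04]  ψ = [2, 2, 2]  (obs o_4=0)
t=5: δ = [2.619e-06, 9.823e-06, 1.637e-05]  ψ = [1, 2, 2]  (obs o_5=2)
t=6: δ = [6.139e-07, 1.023e-06, 1.279e-06]  ψ = [1, 2, 2]  (obs o_6=0)
backtrack: best end state = 2; path = [2, 2, 2, 2, 2, 2, 2]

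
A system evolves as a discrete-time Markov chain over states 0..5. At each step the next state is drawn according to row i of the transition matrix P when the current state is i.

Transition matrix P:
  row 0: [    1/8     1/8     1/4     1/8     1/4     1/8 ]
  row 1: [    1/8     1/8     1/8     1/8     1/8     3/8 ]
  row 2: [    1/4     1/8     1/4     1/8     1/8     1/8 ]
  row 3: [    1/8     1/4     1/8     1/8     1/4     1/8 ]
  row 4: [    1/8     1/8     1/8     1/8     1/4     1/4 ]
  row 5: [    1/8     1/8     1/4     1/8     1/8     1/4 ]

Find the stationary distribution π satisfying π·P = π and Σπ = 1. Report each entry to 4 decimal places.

π = [0.1493, 0.1406, 0.1940, 0.1250, 0.1820, 0.2090]

Balance equations π_j = Σ_i π_i·P[i][j]:
  π_0 = 1/8·π_0 + 1/8·π_1 + 1/4·π_2 + 1/8·π_3 + 1/8·π_4 + 1/8·π_5
  π_1 = 1/8·π_0 + 1/8·π_1 + 1/8·π_2 + 1/4·π_3 + 1/8·π_4 + 1/8·π_5
  π_2 = 1/4·π_0 + 1/8·π_1 + 1/4·π_2 + 1/8·π_3 + 1/8·π_4 + 1/4·π_5
  π_3 = 1/8·π_0 + 1/8·π_1 + 1/8·π_2 + 1/8·π_3 + 1/8·π_4 + 1/8·π_5
  π_4 = 1/4·π_0 + 1/8·π_1 + 1/8·π_2 + 1/4·π_3 + 1/4·π_4 + 1/8·π_5
  normalize: π_0 + π_1 + π_2 + π_3 + π_4 + π_5 = 1
Solving the linear system gives exactly π = [4289/28736, 9/64, 697/3592, 1/8, 5231/28736, 6007/28736].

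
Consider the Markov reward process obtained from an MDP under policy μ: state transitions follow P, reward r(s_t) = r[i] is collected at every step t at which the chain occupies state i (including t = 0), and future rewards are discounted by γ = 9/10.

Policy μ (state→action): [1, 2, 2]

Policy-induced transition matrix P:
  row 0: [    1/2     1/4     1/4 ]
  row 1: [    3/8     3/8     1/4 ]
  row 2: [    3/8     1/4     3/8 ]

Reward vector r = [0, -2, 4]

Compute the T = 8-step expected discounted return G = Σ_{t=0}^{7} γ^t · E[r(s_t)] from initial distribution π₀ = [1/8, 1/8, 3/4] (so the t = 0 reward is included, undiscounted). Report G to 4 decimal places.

G = 5.7092

t=0: π = [0.1250, 0.1250, 0.7500], E[r] = 2.7500, γ^t·E[r] = 2.750000, running G = 2.750000
t=1: π = [0.3906, 0.2656, 0.3438], E[r] = 0.8438, γ^t·E[r] = 0.759375, running G = 3.509375
t=2: π = [0.4238, 0.2832, 0.2930], E[r] = 0.6055, γ^t·E[r] = 0.490430, running G = 3.999805
t=3: π = [0.4280, 0.2854, 0.2866], E[r] = 0.5757, γ^t·E[r] = 0.419673, running G = 4.419478
t=4: π = [0.4285, 0.2857, 0.2858], E[r] = 0.5720, γ^t·E[r] = 0.375263, running G = 4.794741
t=5: π = [0.4286, 0.2857, 0.2857], E[r] = 0.5715, γ^t·E[r] = 0.337462, running G = 5.132203
t=6: π = [0.4286, 0.2857, 0.2857], E[r] = 0.5714, γ^t·E[r] = 0.303685, running G = 5.435888
t=7: π = [0.4286, 0.2857, 0.2857], E[r] = 0.5714, γ^t·E[r] = 0.273313, running G = 5.709201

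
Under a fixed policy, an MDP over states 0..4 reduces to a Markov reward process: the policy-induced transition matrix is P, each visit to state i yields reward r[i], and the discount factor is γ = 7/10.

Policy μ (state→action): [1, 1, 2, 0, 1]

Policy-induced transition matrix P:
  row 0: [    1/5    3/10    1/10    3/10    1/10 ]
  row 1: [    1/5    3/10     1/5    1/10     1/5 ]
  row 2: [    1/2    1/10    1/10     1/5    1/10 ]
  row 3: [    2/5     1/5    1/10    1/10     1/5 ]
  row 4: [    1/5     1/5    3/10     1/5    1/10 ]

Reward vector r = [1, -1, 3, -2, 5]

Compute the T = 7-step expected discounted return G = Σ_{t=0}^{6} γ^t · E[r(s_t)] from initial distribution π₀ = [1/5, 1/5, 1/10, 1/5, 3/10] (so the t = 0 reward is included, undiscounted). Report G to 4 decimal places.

G = 3.1866

t=0: π = [0.2000, 0.2000, 0.1000, 0.2000, 0.3000], E[r] = 1.4000, γ^t·E[r] = 1.400000, running G = 1.400000
t=1: π = [0.2700, 0.2300, 0.1800, 0.1800, 0.1400], E[r] = 0.9200, γ^t·E[r] = 0.644000, running G = 2.044000
t=2: π = [0.2900, 0.2320, 0.1510, 0.1860, 0.1410], E[r] = 0.8440, γ^t·E[r] = 0.413560, running G = 2.457560
t=3: π = [0.2825, 0.2371, 0.1514, 0.1872, 0.1418], E[r] = 0.8342, γ^t·E[r] = 0.286131, running G = 2.743691
t=4: π = [0.2829, 0.2368, 0.1521, 0.1858, 0.1424], E[r] = 0.8428, γ^t·E[r] = 0.202347, running G = 2.946037
t=5: π = [0.2828, 0.2368, 0.1522, 0.1860, 0.1423], E[r] = 0.8418, γ^t·E[r] = 0.141482, running G = 3.087519
t=6: π = [0.2829, 0.2367, 0.1521, 0.1860, 0.1423], E[r] = 0.8419, γ^t·E[r] = 0.099048, running G = 3.186567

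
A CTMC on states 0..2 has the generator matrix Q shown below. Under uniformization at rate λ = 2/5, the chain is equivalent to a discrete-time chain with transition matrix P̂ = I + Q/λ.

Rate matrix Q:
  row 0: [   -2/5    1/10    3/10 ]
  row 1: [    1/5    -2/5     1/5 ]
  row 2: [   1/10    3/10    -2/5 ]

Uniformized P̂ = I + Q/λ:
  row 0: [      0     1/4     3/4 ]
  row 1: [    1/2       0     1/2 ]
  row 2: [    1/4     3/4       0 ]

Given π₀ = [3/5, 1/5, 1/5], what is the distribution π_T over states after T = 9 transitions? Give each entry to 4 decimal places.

π = [0.2704, 0.3533, 0.3764]

t=0: π = [0.6000, 0.2000, 0.2000]
t=1: π = [0.1500, 0.3000, 0.5500]
t=2: π = [0.2875, 0.4500, 0.2625]
t=3: π = [0.2906, 0.2688, 0.4406]
t=4: π = [0.2445, 0.4031, 0.3523]
t=5: π = [0.2896, 0.3254, 0.3850]
t=6: π = [0.2589, 0.3611, 0.3799]
t=7: π = [0.2755, 0.3497, 0.3748]
t=8: π = [0.2685, 0.3500, 0.3815]
t=9: π = [0.2704, 0.3533, 0.3764]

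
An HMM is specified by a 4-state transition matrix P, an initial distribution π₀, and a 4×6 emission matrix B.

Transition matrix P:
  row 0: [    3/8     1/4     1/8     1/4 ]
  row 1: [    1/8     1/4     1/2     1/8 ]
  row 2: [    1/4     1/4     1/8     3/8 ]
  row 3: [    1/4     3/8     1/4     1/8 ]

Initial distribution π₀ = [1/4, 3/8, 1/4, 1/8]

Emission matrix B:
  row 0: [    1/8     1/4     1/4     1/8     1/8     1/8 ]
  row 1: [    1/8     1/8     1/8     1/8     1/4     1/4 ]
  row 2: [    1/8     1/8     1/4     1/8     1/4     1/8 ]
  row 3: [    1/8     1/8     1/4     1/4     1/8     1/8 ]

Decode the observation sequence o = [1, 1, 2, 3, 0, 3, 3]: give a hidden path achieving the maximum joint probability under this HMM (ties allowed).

t=0: δ = [6.250e-02, 4.688e-02, 3.125e-02, 1.562e-02]  (obs o_0=1)
t=1: δ = [5.859e-03, 1.953e-03, 2.930e-03, 1.953e-03]  ψ = [0, 0, 1, 0]  (obs o_1=1)
t=2: δ = [5.493e-04, 1.831e-04, 2.441e-04, 3.662e-04]  ψ = [0, 0, 1, 0]  (obs o_2=2)
t=3: δ = [2.575e-05, 1.717e-05, 1.144e-05, 3.433e-05]  ψ = [0, 0, 1, 0]  (obs o_3=3)
t=4: δ = [1.207e-06, 1.609e-06, 1.073e-06, 8.047e-07]  ψ = [0, 3, 1, 0]  (obs o_4=0)
t=5: δ = [5.658e-08, 5.029e-08, 1.006e-07, 1.006e-07]  ψ = [0, 1, 1, 2]  (obs o_5=3)
t=6: δ = [3.143e-09, 4.715e-09, 3.143e-09, 9.430e-09]  ψ = [2, 3, 1, 2]  (obs o_6=3)
backtrack: best end state = 3; path = [0, 0, 0, 3, 1, 2, 3]

path = [0, 0, 0, 3, 1, 2, 3]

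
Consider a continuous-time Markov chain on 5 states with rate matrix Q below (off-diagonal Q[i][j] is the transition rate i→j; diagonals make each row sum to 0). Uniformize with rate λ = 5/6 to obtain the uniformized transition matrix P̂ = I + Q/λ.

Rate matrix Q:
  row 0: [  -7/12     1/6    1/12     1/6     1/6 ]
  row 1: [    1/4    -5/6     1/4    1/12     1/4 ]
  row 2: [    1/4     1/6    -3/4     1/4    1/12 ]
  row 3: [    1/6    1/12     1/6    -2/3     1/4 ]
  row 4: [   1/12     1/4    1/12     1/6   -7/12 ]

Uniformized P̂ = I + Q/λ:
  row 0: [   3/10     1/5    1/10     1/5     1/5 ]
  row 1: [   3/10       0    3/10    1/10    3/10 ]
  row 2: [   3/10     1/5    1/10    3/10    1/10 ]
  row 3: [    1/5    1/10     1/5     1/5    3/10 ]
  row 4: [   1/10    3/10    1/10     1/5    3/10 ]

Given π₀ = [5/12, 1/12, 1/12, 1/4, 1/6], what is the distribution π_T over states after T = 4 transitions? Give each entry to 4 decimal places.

t=0: π = [0.4167, 0.0833, 0.0833, 0.2500, 0.1667]
t=1: π = [0.2417, 0.1750, 0.1417, 0.2000, 0.2417]
t=2: π = [0.2317, 0.1692, 0.1550, 0.1967, 0.2475]
t=3: π = [0.2308, 0.1713, 0.1535, 0.1986, 0.2458]
t=4: π = [0.2310, 0.1705, 0.1541, 0.1982, 0.2462]

π = [0.2310, 0.1705, 0.1541, 0.1982, 0.2462]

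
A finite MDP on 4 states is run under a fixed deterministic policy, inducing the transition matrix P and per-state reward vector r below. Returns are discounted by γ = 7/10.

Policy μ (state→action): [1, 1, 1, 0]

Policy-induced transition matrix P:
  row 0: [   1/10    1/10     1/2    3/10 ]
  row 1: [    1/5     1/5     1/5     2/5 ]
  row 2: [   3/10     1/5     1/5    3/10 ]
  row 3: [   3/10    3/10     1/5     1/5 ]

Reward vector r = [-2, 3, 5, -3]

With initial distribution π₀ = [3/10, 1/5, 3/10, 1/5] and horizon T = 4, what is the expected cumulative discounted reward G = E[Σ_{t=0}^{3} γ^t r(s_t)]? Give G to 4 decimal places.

t=0: π = [0.3000, 0.2000, 0.3000, 0.2000], E[r] = 0.9000, γ^t·E[r] = 0.900000, running G = 0.900000
t=1: π = [0.2200, 0.1900, 0.2900, 0.3000], E[r] = 0.6800, γ^t·E[r] = 0.476000, running G = 1.376000
t=2: π = [0.2370, 0.2080, 0.2660, 0.2890], E[r] = 0.6130, γ^t·E[r] = 0.300370, running G = 1.676370
t=3: π = [0.2318, 0.2052, 0.2711, 0.2919], E[r] = 0.6318, γ^t·E[r] = 0.216707, running G = 1.893077

G = 1.8931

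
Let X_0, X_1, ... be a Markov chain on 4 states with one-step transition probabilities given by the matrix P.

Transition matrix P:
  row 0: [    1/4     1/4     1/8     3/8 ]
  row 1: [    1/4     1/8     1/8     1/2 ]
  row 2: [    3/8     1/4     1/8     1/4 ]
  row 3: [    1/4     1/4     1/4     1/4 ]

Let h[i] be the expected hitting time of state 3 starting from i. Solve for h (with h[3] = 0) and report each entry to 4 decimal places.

First-step conditioning: h[3] = 0; for i ≠ 3, h[i] = 1 + Σ_k P[i][k]·h[k].
  h[0] = 1 + 1/4·h[0] + 1/4·h[1] + 1/8·h[2]
  h[1] = 1 + 1/4·h[0] + 1/8·h[1] + 1/8·h[2]
  h[2] = 1 + 3/8·h[0] + 1/4·h[1] + 1/8·h[2]
Solving the 3×3 linear system over states ≠ 3 gives exactly h = [576/223, 512/223, 648/223, 0] (h[3] = 0 is the target).

h = [2.5830, 2.2960, 2.9058, 0.0000]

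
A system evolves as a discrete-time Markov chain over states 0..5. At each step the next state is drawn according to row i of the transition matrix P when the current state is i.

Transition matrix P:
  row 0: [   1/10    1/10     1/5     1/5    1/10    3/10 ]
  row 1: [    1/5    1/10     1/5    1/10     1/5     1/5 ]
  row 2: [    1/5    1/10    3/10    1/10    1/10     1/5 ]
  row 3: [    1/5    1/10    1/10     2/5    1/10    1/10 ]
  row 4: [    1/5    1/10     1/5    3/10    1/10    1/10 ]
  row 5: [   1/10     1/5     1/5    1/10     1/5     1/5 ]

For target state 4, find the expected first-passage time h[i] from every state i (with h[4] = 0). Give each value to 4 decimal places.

First-step conditioning: h[4] = 0; for i ≠ 4, h[i] = 1 + Σ_k P[i][k]·h[k].
  h[0] = 1 + 1/10·h[0] + 1/10·h[1] + 1/5·h[2] + 1/5·h[3] + 3/10·h[5]
  h[1] = 1 + 1/5·h[0] + 1/10·h[1] + 1/5·h[2] + 1/10·h[3] + 1/5·h[5]
  h[2] = 1 + 1/5·h[0] + 1/10·h[1] + 3/10·h[2] + 1/10·h[3] + 1/5·h[5]
  h[3] = 1 + 1/5·h[0] + 1/10·h[1] + 1/10·h[2] + 2/5·h[3] + 1/10·h[5]
  h[5] = 1 + 1/10·h[0] + 1/5·h[1] + 1/5·h[2] + 1/10·h[3] + 1/5·h[5]
Solving the 5×5 linear system over states ≠ 4 gives exactly h = [76940/10241, 69840/10241, 77600/10241, 78810/10241, 0, 69130/10241] (h[4] = 0 is the target).

h = [7.5129, 6.8196, 7.5774, 7.6955, 0.0000, 6.7503]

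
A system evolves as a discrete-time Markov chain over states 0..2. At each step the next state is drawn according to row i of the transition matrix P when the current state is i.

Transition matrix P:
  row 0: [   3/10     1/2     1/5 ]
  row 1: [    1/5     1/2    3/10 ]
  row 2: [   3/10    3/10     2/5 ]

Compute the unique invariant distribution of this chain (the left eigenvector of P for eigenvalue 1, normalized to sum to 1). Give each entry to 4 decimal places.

π = [0.2561, 0.4390, 0.3049]

Balance equations π_j = Σ_i π_i·P[i][j]:
  π_0 = 3/10·π_0 + 1/5·π_1 + 3/10·π_2
  π_1 = 1/2·π_0 + 1/2·π_1 + 3/10·π_2
  normalize: π_0 + π_1 + π_2 = 1
Solving the linear system gives exactly π = [21/82, 18/41, 25/82].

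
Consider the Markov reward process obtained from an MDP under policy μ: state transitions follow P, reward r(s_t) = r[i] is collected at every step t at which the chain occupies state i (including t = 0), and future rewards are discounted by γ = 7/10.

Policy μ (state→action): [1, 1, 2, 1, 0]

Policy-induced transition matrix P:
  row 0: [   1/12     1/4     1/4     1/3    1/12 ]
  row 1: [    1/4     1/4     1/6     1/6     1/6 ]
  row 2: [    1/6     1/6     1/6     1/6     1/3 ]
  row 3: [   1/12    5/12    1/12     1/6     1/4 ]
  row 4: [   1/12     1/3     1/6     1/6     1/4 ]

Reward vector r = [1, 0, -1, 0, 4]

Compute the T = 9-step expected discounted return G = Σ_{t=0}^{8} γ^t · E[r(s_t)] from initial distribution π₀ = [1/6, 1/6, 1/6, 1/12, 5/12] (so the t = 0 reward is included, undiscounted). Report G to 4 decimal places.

t=0: π = [0.1667, 0.1667, 0.1667, 0.0833, 0.4167], E[r] = 1.6667, γ^t·E[r] = 1.666667, running G = 1.666667
t=1: π = [0.1250, 0.2847, 0.1736, 0.1944, 0.2222], E[r] = 0.8403, γ^t·E[r] = 0.588194, running G = 2.254861
t=2: π = [0.1453, 0.2865, 0.1609, 0.1875, 0.2199], E[r] = 0.8640, γ^t·E[r] = 0.423362, running G = 2.678223
t=3: π = [0.1445, 0.2862, 0.1631, 0.1909, 0.2153], E[r] = 0.8426, γ^t·E[r] = 0.289026, running G = 2.967249
t=4: π = [0.1446, 0.2862, 0.1628, 0.1907, 0.2157], E[r] = 0.8445, γ^t·E[r] = 0.202763, running G = 3.170012
t=5: π = [0.1446, 0.2862, 0.1628, 0.1908, 0.2156], E[r] = 0.8442, γ^t·E[r] = 0.141891, running G = 3.311903
t=6: π = [0.1446, 0.2862, 0.1628, 0.1908, 0.2156], E[r] = 0.8443, γ^t·E[r] = 0.099327, running G = 3.411229
t=7: π = [0.1446, 0.2862, 0.1628, 0.1908, 0.2156], E[r] = 0.8443, γ^t·E[r] = 0.069528, running G = 3.480757
t=8: π = [0.1446, 0.2862, 0.1628, 0.1908, 0.2156], E[r] = 0.8443, γ^t·E[r] = 0.048670, running G = 3.529427

G = 3.5294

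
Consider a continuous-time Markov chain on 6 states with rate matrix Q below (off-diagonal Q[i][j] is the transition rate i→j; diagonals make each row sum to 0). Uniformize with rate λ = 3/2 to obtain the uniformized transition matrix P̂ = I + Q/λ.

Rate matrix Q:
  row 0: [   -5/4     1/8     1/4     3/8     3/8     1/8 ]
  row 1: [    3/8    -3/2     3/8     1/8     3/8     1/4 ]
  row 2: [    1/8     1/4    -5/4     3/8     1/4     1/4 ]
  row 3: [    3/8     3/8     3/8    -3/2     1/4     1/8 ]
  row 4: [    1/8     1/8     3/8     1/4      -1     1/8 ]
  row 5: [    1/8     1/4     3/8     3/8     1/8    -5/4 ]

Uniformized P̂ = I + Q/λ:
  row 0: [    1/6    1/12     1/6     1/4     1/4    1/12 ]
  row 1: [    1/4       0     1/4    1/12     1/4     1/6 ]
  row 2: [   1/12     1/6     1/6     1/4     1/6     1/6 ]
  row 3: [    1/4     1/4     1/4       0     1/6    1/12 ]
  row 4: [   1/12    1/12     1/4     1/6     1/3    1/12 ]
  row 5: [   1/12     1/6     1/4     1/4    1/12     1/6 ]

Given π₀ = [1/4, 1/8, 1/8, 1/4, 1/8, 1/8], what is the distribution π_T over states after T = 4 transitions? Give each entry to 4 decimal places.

t=0: π = [0.2500, 0.1250, 0.1250, 0.2500, 0.1250, 0.1250]
t=1: π = [0.1667, 0.1354, 0.2188, 0.1563, 0.2083, 0.1146]
t=2: π = [0.1458, 0.1259, 0.2179, 0.1710, 0.2170, 0.1224]
t=3: π = [0.1450, 0.1297, 0.2197, 0.1682, 0.2153, 0.1222]
t=4: π = [0.1451, 0.1290, 0.2196, 0.1684, 0.2153, 0.1226]

π = [0.1451, 0.1290, 0.2196, 0.1684, 0.2153, 0.1226]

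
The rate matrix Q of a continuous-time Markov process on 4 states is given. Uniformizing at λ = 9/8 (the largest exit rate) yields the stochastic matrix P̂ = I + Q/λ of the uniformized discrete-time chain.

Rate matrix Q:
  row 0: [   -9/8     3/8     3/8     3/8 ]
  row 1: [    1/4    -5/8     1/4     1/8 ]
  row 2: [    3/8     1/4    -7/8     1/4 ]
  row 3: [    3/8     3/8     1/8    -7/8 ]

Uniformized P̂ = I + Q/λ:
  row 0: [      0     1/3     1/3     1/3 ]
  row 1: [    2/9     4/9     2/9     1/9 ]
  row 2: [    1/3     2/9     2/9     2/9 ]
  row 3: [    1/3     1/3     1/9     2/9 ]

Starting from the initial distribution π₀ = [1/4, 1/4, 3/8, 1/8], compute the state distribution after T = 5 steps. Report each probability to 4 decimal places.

t=0: π = [0.2500, 0.2500, 0.3750, 0.1250]
t=1: π = [0.2222, 0.3194, 0.2361, 0.2222]
t=2: π = [0.2238, 0.3426, 0.2222, 0.2114]
t=3: π = [0.2207, 0.3467, 0.2236, 0.2090]
t=4: π = [0.2213, 0.3470, 0.2235, 0.2082]
t=5: π = [0.2210, 0.3471, 0.2237, 0.2082]

π = [0.2210, 0.3471, 0.2237, 0.2082]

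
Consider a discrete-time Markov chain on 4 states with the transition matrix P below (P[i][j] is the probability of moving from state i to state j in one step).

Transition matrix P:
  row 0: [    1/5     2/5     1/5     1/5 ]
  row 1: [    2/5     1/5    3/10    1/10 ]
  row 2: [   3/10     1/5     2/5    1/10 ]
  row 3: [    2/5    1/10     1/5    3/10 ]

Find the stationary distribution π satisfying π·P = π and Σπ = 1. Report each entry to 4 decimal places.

π = [0.3099, 0.2456, 0.2807, 0.1637]

Balance equations π_j = Σ_i π_i·P[i][j]:
  π_0 = 1/5·π_0 + 2/5·π_1 + 3/10·π_2 + 2/5·π_3
  π_1 = 2/5·π_0 + 1/5·π_1 + 1/5·π_2 + 1/10·π_3
  π_2 = 1/5·π_0 + 3/10·π_1 + 2/5·π_2 + 1/5·π_3
  normalize: π_0 + π_1 + π_2 + π_3 = 1
Solving the linear system gives exactly π = [53/171, 14/57, 16/57, 28/171].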